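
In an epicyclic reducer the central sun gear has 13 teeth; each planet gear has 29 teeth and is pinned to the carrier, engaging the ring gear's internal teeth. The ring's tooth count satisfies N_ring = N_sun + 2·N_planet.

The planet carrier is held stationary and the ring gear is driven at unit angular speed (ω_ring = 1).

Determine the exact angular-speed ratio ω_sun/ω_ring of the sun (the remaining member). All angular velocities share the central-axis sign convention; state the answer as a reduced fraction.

-71/13

N_ring = 13 + 2·29 = 71
13(ω_s−ω_c) = −71(ω_r−ω_c),  ω_c=0, ω_r=1
ω_s = 0 − (71/13)(1−0) = -71/13
ω_s/ω_r = -71/13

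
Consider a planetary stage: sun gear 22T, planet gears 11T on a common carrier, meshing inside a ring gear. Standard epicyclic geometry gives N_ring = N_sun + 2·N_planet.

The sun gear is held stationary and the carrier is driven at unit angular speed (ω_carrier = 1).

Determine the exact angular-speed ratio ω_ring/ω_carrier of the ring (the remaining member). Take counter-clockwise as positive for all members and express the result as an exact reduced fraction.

3/2

N_ring = 22 + 2·11 = 44
22(ω_s−ω_c) = −44(ω_r−ω_c),  ω_s=0, ω_c=1
ω_r = 1 − (22/44)(0−1) = 3/2
ω_r/ω_c = 3/2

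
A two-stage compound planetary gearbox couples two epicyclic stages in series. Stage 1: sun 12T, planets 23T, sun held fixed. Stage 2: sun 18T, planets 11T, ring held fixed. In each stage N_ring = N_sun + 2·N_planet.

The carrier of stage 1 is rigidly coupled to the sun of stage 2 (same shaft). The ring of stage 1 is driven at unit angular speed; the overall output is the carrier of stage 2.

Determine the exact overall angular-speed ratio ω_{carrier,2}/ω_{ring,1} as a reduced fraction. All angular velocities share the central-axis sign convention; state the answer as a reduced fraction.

Stage 1: N_ring = 12 + 2·23 = 58
Stage 1: 12(ω_s−ω_c) = −58(ω_r−ω_c),  ω_s=0, ω_r=1
Stage 1: 12(0−ω_c) = −58(1−ω_c)  ⇒  70ω_c = 58  ⇒  ω_c = 29/35
  ⇒ ω_c¹/ω_r¹ = 29/35
Stage 2: N_ring = 18 + 2·11 = 40
Stage 2: 18(ω_s−ω_c) = −40(ω_r−ω_c),  ω_r=0, ω_s=1
Stage 2: 18(1−ω_c) = −40(0−ω_c)  ⇒  58ω_c = 18  ⇒  ω_c = 9/29
  ⇒ ω_c²/ω_s² = 9/29
Coupling ω_s² = ω_c¹ ⇒ overall = 29/35 × 9/29 = 9/35

9/35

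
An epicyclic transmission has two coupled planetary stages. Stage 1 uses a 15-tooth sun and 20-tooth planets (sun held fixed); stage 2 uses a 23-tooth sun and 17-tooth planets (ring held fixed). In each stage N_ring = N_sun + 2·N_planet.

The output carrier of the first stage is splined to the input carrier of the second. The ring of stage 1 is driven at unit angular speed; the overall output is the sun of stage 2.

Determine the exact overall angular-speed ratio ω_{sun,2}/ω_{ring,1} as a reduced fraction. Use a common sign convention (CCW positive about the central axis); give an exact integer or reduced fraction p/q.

440/161

Stage 1: N_ring = 15 + 2·20 = 55
Stage 1: 15(ω_s−ω_c) = −55(ω_r−ω_c),  ω_s=0, ω_r=1
Stage 1: 15(0−ω_c) = −55(1−ω_c)  ⇒  70ω_c = 55  ⇒  ω_c = 11/14
  ⇒ ω_c¹/ω_r¹ = 11/14
Stage 2: N_ring = 23 + 2·17 = 57
Stage 2: 23(ω_s−ω_c) = −57(ω_r−ω_c),  ω_r=0, ω_c=1
Stage 2: ω_s = 1 − (57/23)(0−1) = 80/23
  ⇒ ω_s²/ω_c² = 80/23
Coupling ω_c² = ω_c¹ ⇒ overall = 11/14 × 80/23 = 440/161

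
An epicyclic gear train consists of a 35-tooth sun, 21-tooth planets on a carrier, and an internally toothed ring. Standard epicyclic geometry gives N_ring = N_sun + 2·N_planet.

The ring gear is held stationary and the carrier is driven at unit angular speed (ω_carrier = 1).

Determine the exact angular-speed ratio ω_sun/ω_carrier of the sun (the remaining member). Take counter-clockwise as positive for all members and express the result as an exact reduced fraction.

16/5

N_ring = 35 + 2·21 = 77
35(ω_s−ω_c) = −77(ω_r−ω_c),  ω_r=0, ω_c=1
ω_s = 1 − (77/35)(0−1) = 16/5
ω_s/ω_c = 16/5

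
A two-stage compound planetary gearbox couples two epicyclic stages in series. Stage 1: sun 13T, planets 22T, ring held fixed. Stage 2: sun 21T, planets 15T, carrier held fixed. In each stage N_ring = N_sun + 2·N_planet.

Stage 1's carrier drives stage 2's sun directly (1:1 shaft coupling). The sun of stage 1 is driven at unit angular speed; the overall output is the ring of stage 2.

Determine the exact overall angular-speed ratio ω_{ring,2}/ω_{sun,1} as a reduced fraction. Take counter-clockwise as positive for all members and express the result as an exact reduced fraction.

Stage 1: N_ring = 13 + 2·22 = 57
Stage 1: 13(ω_s−ω_c) = −57(ω_r−ω_c),  ω_r=0, ω_s=1
Stage 1: 13(1−ω_c) = −57(0−ω_c)  ⇒  70ω_c = 13  ⇒  ω_c = 13/70
  ⇒ ω_c¹/ω_s¹ = 13/70
Stage 2: N_ring = 21 + 2·15 = 51
Stage 2: 21(ω_s−ω_c) = −51(ω_r−ω_c),  ω_c=0, ω_s=1
Stage 2: ω_r = 0 − (21/51)(1−0) = -7/17
  ⇒ ω_r²/ω_s² = -7/17
Coupling ω_s² = ω_c¹ ⇒ overall = 13/70 × -7/17 = -13/170

-13/170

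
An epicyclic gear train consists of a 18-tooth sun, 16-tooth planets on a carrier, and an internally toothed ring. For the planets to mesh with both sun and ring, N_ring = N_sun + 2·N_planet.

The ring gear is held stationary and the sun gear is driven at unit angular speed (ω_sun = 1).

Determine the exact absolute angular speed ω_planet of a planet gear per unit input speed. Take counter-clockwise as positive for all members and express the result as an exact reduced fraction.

N_ring = 18 + 2·16 = 50
18(ω_s−ω_c) = −50(ω_r−ω_c),  ω_r=0, ω_s=1
18(1−ω_c) = −50(0−ω_c)  ⇒  68ω_c = 18  ⇒  ω_c = 9/34
sun–planet: 18·(1−9/34) = −16·(ω_p−ω_c)  ⇒  ω_p−ω_c = −(18/16)·(25/34) = -225/272
ω_p = 9/34 − 225/272 = -9/16

-9/16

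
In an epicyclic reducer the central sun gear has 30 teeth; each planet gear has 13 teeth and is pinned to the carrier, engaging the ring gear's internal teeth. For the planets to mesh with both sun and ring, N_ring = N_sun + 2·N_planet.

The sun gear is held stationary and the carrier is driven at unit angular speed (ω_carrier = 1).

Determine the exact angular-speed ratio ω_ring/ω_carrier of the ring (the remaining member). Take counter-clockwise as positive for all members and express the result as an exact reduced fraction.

43/28

N_ring = 30 + 2·13 = 56
30(ω_s−ω_c) = −56(ω_r−ω_c),  ω_s=0, ω_c=1
ω_r = 1 − (30/56)(0−1) = 43/28
ω_r/ω_c = 43/28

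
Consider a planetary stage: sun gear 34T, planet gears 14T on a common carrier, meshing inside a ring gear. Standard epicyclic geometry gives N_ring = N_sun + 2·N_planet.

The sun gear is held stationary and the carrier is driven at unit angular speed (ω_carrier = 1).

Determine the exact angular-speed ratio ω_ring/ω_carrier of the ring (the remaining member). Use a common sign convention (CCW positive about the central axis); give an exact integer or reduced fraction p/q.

48/31

N_ring = 34 + 2·14 = 62
34(ω_s−ω_c) = −62(ω_r−ω_c),  ω_s=0, ω_c=1
ω_r = 1 − (34/62)(0−1) = 48/31
ω_r/ω_c = 48/31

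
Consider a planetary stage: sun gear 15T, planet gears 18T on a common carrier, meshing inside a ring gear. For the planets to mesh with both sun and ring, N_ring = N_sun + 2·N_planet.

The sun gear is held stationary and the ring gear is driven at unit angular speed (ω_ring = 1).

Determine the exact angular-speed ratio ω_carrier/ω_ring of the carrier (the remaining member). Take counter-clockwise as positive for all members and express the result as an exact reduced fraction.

N_ring = 15 + 2·18 = 51
15(ω_s−ω_c) = −51(ω_r−ω_c),  ω_s=0, ω_r=1
15(0−ω_c) = −51(1−ω_c)  ⇒  66ω_c = 51  ⇒  ω_c = 17/22
ω_c/ω_r = 17/22

17/22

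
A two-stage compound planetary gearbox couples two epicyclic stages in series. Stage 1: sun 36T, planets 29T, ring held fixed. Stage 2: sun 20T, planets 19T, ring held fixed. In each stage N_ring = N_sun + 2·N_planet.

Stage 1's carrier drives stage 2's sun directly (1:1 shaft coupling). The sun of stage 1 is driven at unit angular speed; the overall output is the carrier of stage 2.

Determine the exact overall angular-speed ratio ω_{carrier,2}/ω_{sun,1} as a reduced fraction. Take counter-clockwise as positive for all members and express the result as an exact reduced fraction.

Stage 1: N_ring = 36 + 2·29 = 94
Stage 1: 36(ω_s−ω_c) = −94(ω_r−ω_c),  ω_r=0, ω_s=1
Stage 1: 36(1−ω_c) = −94(0−ω_c)  ⇒  130ω_c = 36  ⇒  ω_c = 18/65
  ⇒ ω_c¹/ω_s¹ = 18/65
Stage 2: N_ring = 20 + 2·19 = 58
Stage 2: 20(ω_s−ω_c) = −58(ω_r−ω_c),  ω_r=0, ω_s=1
Stage 2: 20(1−ω_c) = −58(0−ω_c)  ⇒  78ω_c = 20  ⇒  ω_c = 10/39
  ⇒ ω_c²/ω_s² = 10/39
Coupling ω_s² = ω_c¹ ⇒ overall = 18/65 × 10/39 = 12/169

12/169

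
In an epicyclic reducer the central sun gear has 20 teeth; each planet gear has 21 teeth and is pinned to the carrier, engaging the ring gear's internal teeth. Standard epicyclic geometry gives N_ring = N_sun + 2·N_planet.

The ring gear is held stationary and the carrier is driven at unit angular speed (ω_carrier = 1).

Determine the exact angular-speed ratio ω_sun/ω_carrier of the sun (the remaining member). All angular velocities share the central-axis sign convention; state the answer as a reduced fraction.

N_ring = 20 + 2·21 = 62
20(ω_s−ω_c) = −62(ω_r−ω_c),  ω_r=0, ω_c=1
ω_s = 1 − (62/20)(0−1) = 41/10
ω_s/ω_c = 41/10

41/10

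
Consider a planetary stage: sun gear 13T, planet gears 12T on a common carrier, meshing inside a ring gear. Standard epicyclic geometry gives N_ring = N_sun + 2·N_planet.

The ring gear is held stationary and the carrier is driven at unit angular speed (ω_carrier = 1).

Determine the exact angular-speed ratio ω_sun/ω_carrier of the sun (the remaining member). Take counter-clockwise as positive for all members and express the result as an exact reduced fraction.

N_ring = 13 + 2·12 = 37
13(ω_s−ω_c) = −37(ω_r−ω_c),  ω_r=0, ω_c=1
ω_s = 1 − (37/13)(0−1) = 50/13
ω_s/ω_c = 50/13

50/13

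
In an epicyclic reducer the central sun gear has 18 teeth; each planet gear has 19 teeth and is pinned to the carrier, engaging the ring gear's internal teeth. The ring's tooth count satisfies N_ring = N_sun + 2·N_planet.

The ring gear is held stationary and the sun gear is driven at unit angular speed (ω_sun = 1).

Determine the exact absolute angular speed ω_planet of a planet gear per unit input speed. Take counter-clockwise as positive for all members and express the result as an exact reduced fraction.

-9/19

N_ring = 18 + 2·19 = 56
18(ω_s−ω_c) = −56(ω_r−ω_c),  ω_r=0, ω_s=1
18(1−ω_c) = −56(0−ω_c)  ⇒  74ω_c = 18  ⇒  ω_c = 9/37
sun–planet: 18·(1−9/37) = −19·(ω_p−ω_c)  ⇒  ω_p−ω_c = −(18/19)·(28/37) = -504/703
ω_p = 9/37 − 504/703 = -9/19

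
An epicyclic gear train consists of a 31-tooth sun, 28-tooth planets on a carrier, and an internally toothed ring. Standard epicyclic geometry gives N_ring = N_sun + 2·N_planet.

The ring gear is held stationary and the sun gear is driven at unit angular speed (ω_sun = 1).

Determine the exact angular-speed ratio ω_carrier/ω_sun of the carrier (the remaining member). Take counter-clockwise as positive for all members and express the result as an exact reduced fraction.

N_ring = 31 + 2·28 = 87
31(ω_s−ω_c) = −87(ω_r−ω_c),  ω_r=0, ω_s=1
31(1−ω_c) = −87(0−ω_c)  ⇒  118ω_c = 31  ⇒  ω_c = 31/118
ω_c/ω_s = 31/118

31/118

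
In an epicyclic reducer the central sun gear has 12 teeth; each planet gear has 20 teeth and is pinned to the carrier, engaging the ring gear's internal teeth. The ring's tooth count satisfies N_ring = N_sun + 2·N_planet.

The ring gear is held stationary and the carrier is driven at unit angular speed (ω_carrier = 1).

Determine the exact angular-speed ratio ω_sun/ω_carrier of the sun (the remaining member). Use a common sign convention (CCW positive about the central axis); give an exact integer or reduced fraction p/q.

16/3

N_ring = 12 + 2·20 = 52
12(ω_s−ω_c) = −52(ω_r−ω_c),  ω_r=0, ω_c=1
ω_s = 1 − (52/12)(0−1) = 16/3
ω_s/ω_c = 16/3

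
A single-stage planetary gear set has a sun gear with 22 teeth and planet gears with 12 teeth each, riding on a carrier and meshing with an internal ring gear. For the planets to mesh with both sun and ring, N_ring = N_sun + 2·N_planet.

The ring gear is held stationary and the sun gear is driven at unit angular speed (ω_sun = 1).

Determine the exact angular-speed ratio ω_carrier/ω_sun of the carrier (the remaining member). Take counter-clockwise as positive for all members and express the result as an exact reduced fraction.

N_ring = 22 + 2·12 = 46
22(ω_s−ω_c) = −46(ω_r−ω_c),  ω_r=0, ω_s=1
22(1−ω_c) = −46(0−ω_c)  ⇒  68ω_c = 22  ⇒  ω_c = 11/34
ω_c/ω_s = 11/34

11/34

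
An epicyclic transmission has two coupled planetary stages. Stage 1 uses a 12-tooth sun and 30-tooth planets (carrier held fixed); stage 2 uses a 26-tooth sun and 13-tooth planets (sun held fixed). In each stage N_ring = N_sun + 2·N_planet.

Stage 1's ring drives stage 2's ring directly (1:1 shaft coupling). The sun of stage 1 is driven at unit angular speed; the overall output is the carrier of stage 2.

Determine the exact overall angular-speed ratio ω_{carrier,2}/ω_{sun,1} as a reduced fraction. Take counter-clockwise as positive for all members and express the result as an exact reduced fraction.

Stage 1: N_ring = 12 + 2·30 = 72
Stage 1: 12(ω_s−ω_c) = −72(ω_r−ω_c),  ω_c=0, ω_s=1
Stage 1: ω_r = 0 − (12/72)(1−0) = -1/6
  ⇒ ω_r¹/ω_s¹ = -1/6
Stage 2: N_ring = 26 + 2·13 = 52
Stage 2: 26(ω_s−ω_c) = −52(ω_r−ω_c),  ω_s=0, ω_r=1
Stage 2: 26(0−ω_c) = −52(1−ω_c)  ⇒  78ω_c = 52  ⇒  ω_c = 2/3
  ⇒ ω_c²/ω_r² = 2/3
Coupling ω_r² = ω_r¹ ⇒ overall = -1/6 × 2/3 = -1/9

-1/9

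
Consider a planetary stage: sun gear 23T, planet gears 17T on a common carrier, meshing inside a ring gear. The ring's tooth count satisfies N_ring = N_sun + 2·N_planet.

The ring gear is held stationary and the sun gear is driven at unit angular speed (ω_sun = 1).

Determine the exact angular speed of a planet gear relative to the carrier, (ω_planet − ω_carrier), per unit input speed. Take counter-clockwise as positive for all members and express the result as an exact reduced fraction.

N_ring = 23 + 2·17 = 57
23(ω_s−ω_c) = −57(ω_r−ω_c),  ω_r=0, ω_s=1
23(1−ω_c) = −57(0−ω_c)  ⇒  80ω_c = 23  ⇒  ω_c = 23/80
sun–planet: 23·(1−23/80) = −17·(ω_p−ω_c)  ⇒  ω_p−ω_c = −(23/17)·(57/80) = -1311/1360

-1311/1360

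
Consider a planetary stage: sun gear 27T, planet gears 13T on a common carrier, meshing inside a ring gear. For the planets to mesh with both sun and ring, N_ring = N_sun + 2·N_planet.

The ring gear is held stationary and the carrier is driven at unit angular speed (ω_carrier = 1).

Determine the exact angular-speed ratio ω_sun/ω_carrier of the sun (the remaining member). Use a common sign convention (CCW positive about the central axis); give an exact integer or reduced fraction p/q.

N_ring = 27 + 2·13 = 53
27(ω_s−ω_c) = −53(ω_r−ω_c),  ω_r=0, ω_c=1
ω_s = 1 − (53/27)(0−1) = 80/27
ω_s/ω_c = 80/27

80/27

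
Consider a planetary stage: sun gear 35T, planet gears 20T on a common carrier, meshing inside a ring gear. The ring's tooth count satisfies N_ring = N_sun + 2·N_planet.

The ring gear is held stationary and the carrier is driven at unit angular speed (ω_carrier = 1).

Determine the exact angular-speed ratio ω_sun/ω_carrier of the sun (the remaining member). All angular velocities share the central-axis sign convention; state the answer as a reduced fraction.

N_ring = 35 + 2·20 = 75
35(ω_s−ω_c) = −75(ω_r−ω_c),  ω_r=0, ω_c=1
ω_s = 1 − (75/35)(0−1) = 22/7
ω_s/ω_c = 22/7

22/7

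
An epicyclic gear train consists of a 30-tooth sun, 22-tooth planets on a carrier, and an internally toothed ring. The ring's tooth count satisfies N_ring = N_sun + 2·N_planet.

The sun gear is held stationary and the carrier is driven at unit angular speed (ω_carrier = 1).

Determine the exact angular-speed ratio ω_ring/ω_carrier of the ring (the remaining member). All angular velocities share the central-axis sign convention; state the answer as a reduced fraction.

52/37

N_ring = 30 + 2·22 = 74
30(ω_s−ω_c) = −74(ω_r−ω_c),  ω_s=0, ω_c=1
ω_r = 1 − (30/74)(0−1) = 52/37
ω_r/ω_c = 52/37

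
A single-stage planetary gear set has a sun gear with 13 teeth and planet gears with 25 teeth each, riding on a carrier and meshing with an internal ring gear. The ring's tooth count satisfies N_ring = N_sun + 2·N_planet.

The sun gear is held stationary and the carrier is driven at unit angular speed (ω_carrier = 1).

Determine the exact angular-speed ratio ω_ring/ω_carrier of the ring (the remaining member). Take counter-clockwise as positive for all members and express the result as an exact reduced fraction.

N_ring = 13 + 2·25 = 63
13(ω_s−ω_c) = −63(ω_r−ω_c),  ω_s=0, ω_c=1
ω_r = 1 − (13/63)(0−1) = 76/63
ω_r/ω_c = 76/63

76/63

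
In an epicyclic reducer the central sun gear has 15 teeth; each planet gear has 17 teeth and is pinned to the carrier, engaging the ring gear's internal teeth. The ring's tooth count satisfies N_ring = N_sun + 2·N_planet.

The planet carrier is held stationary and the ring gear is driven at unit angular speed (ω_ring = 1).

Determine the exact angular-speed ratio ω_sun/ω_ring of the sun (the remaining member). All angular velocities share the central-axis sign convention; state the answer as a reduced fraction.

-49/15

N_ring = 15 + 2·17 = 49
15(ω_s−ω_c) = −49(ω_r−ω_c),  ω_c=0, ω_r=1
ω_s = 0 − (49/15)(1−0) = -49/15
ω_s/ω_r = -49/15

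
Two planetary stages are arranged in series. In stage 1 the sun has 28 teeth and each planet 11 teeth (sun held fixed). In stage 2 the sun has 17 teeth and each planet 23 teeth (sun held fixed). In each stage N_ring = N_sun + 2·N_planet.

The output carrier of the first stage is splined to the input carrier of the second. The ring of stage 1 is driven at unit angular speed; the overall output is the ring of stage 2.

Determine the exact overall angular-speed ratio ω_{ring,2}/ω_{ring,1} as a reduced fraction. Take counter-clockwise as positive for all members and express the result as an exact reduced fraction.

2000/2457

Stage 1: N_ring = 28 + 2·11 = 50
Stage 1: 28(ω_s−ω_c) = −50(ω_r−ω_c),  ω_s=0, ω_r=1
Stage 1: 28(0−ω_c) = −50(1−ω_c)  ⇒  78ω_c = 50  ⇒  ω_c = 25/39
  ⇒ ω_c¹/ω_r¹ = 25/39
Stage 2: N_ring = 17 + 2·23 = 63
Stage 2: 17(ω_s−ω_c) = −63(ω_r−ω_c),  ω_s=0, ω_c=1
Stage 2: ω_r = 1 − (17/63)(0−1) = 80/63
  ⇒ ω_r²/ω_c² = 80/63
Coupling ω_c² = ω_c¹ ⇒ overall = 25/39 × 80/63 = 2000/2457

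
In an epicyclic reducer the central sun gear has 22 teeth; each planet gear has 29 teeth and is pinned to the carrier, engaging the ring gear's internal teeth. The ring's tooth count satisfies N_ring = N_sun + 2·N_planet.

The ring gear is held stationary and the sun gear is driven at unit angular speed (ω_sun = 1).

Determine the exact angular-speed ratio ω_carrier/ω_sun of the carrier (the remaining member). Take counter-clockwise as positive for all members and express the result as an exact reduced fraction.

N_ring = 22 + 2·29 = 80
22(ω_s−ω_c) = −80(ω_r−ω_c),  ω_r=0, ω_s=1
22(1−ω_c) = −80(0−ω_c)  ⇒  102ω_c = 22  ⇒  ω_c = 11/51
ω_c/ω_s = 11/51

11/51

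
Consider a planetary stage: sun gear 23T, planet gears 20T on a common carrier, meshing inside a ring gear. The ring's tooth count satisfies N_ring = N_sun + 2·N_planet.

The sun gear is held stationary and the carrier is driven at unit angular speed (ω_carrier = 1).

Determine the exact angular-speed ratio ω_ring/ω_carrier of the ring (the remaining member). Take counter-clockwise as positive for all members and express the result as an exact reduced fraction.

N_ring = 23 + 2·20 = 63
23(ω_s−ω_c) = −63(ω_r−ω_c),  ω_s=0, ω_c=1
ω_r = 1 − (23/63)(0−1) = 86/63
ω_r/ω_c = 86/63

86/63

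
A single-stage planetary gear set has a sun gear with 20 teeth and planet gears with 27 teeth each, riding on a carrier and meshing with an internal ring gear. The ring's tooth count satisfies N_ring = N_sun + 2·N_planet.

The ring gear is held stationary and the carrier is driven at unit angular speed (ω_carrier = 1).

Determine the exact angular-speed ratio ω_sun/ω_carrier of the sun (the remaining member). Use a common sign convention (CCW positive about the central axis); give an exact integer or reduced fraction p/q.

47/10

N_ring = 20 + 2·27 = 74
20(ω_s−ω_c) = −74(ω_r−ω_c),  ω_r=0, ω_c=1
ω_s = 1 − (74/20)(0−1) = 47/10
ω_s/ω_c = 47/10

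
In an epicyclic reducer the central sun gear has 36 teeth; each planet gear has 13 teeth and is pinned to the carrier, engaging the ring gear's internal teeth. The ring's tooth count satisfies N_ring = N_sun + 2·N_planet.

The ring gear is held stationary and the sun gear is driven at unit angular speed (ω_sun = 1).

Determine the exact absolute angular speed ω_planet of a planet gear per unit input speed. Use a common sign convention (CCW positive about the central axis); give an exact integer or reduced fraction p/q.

N_ring = 36 + 2·13 = 62
36(ω_s−ω_c) = −62(ω_r−ω_c),  ω_r=0, ω_s=1
36(1−ω_c) = −62(0−ω_c)  ⇒  98ω_c = 36  ⇒  ω_c = 18/49
sun–planet: 36·(1−18/49) = −13·(ω_p−ω_c)  ⇒  ω_p−ω_c = −(36/13)·(31/49) = -1116/637
ω_p = 18/49 − 1116/637 = -18/13

-18/13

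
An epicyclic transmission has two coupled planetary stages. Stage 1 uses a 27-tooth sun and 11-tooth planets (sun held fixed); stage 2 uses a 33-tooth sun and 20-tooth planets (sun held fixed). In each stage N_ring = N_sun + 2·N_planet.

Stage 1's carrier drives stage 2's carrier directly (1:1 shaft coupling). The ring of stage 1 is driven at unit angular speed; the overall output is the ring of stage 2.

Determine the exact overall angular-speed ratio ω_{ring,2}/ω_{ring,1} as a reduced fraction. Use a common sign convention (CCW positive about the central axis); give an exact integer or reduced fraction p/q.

2597/2774

Stage 1: N_ring = 27 + 2·11 = 49
Stage 1: 27(ω_s−ω_c) = −49(ω_r−ω_c),  ω_s=0, ω_r=1
Stage 1: 27(0−ω_c) = −49(1−ω_c)  ⇒  76ω_c = 49  ⇒  ω_c = 49/76
  ⇒ ω_c¹/ω_r¹ = 49/76
Stage 2: N_ring = 33 + 2·20 = 73
Stage 2: 33(ω_s−ω_c) = −73(ω_r−ω_c),  ω_s=0, ω_c=1
Stage 2: ω_r = 1 − (33/73)(0−1) = 106/73
  ⇒ ω_r²/ω_c² = 106/73
Coupling ω_c² = ω_c¹ ⇒ overall = 49/76 × 106/73 = 2597/2774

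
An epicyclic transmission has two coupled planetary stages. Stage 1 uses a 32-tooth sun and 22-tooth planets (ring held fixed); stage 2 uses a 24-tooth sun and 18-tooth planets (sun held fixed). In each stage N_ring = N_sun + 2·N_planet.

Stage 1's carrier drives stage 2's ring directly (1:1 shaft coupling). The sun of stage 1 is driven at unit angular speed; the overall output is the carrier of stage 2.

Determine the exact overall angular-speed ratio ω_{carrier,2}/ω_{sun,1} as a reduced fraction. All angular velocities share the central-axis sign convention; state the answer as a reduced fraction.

Stage 1: N_ring = 32 + 2·22 = 76
Stage 1: 32(ω_s−ω_c) = −76(ω_r−ω_c),  ω_r=0, ω_s=1
Stage 1: 32(1−ω_c) = −76(0−ω_c)  ⇒  108ω_c = 32  ⇒  ω_c = 8/27
  ⇒ ω_c¹/ω_s¹ = 8/27
Stage 2: N_ring = 24 + 2·18 = 60
Stage 2: 24(ω_s−ω_c) = −60(ω_r−ω_c),  ω_s=0, ω_r=1
Stage 2: 24(0−ω_c) = −60(1−ω_c)  ⇒  84ω_c = 60  ⇒  ω_c = 5/7
  ⇒ ω_c²/ω_r² = 5/7
Coupling ω_r² = ω_c¹ ⇒ overall = 8/27 × 5/7 = 40/189

40/189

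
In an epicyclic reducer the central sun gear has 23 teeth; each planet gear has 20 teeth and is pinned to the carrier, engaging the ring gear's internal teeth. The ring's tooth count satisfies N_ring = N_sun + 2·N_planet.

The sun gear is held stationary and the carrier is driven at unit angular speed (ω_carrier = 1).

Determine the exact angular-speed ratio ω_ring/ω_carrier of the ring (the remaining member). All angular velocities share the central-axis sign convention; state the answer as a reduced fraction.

86/63

N_ring = 23 + 2·20 = 63
23(ω_s−ω_c) = −63(ω_r−ω_c),  ω_s=0, ω_c=1
ω_r = 1 − (23/63)(0−1) = 86/63
ω_r/ω_c = 86/63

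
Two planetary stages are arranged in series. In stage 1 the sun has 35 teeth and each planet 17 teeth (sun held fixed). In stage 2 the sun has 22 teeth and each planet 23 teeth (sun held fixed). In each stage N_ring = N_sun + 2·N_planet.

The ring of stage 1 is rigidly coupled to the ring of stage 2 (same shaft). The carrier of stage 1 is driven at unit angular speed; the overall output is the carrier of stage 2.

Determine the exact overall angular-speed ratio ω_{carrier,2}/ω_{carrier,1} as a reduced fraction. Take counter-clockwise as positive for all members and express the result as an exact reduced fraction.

3536/3105

Stage 1: N_ring = 35 + 2·17 = 69
Stage 1: 35(ω_s−ω_c) = −69(ω_r−ω_c),  ω_s=0, ω_c=1
Stage 1: ω_r = 1 − (35/69)(0−1) = 104/69
  ⇒ ω_r¹/ω_c¹ = 104/69
Stage 2: N_ring = 22 + 2·23 = 68
Stage 2: 22(ω_s−ω_c) = −68(ω_r−ω_c),  ω_s=0, ω_r=1
Stage 2: 22(0−ω_c) = −68(1−ω_c)  ⇒  90ω_c = 68  ⇒  ω_c = 34/45
  ⇒ ω_c²/ω_r² = 34/45
Coupling ω_r² = ω_r¹ ⇒ overall = 104/69 × 34/45 = 3536/3105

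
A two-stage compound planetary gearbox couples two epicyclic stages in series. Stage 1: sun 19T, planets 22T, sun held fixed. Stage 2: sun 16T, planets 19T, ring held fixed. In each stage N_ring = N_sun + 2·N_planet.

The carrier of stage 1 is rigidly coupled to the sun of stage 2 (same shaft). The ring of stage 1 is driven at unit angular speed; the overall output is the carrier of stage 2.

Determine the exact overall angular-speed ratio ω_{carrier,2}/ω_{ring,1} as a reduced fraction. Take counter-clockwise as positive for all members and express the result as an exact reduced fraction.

36/205

Stage 1: N_ring = 19 + 2·22 = 63
Stage 1: 19(ω_s−ω_c) = −63(ω_r−ω_c),  ω_s=0, ω_r=1
Stage 1: 19(0−ω_c) = −63(1−ω_c)  ⇒  82ω_c = 63  ⇒  ω_c = 63/82
  ⇒ ω_c¹/ω_r¹ = 63/82
Stage 2: N_ring = 16 + 2·19 = 54
Stage 2: 16(ω_s−ω_c) = −54(ω_r−ω_c),  ω_r=0, ω_s=1
Stage 2: 16(1−ω_c) = −54(0−ω_c)  ⇒  70ω_c = 16  ⇒  ω_c = 8/35
  ⇒ ω_c²/ω_s² = 8/35
Coupling ω_s² = ω_c¹ ⇒ overall = 63/82 × 8/35 = 36/205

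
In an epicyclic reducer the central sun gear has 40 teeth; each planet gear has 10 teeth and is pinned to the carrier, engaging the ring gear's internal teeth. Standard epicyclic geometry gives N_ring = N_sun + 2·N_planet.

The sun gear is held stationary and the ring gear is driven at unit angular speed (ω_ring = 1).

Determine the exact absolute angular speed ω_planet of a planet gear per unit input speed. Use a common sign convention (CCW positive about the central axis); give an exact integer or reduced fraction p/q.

N_ring = 40 + 2·10 = 60
40(ω_s−ω_c) = −60(ω_r−ω_c),  ω_s=0, ω_r=1
40(0−ω_c) = −60(1−ω_c)  ⇒  100ω_c = 60  ⇒  ω_c = 3/5
sun–planet: 40·(0−3/5) = −10·(ω_p−ω_c)  ⇒  ω_p−ω_c = −(40/10)·(-3/5) = 12/5
ω_p = 3/5 + 12/5 = 3

3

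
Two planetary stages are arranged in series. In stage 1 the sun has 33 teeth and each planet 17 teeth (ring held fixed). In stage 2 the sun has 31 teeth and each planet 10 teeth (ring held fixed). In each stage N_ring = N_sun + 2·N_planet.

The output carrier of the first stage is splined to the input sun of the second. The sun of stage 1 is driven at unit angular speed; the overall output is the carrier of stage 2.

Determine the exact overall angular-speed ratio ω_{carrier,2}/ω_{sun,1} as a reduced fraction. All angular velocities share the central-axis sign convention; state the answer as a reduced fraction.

1023/8200

Stage 1: N_ring = 33 + 2·17 = 67
Stage 1: 33(ω_s−ω_c) = −67(ω_r−ω_c),  ω_r=0, ω_s=1
Stage 1: 33(1−ω_c) = −67(0−ω_c)  ⇒  100ω_c = 33  ⇒  ω_c = 33/100
  ⇒ ω_c¹/ω_s¹ = 33/100
Stage 2: N_ring = 31 + 2·10 = 51
Stage 2: 31(ω_s−ω_c) = −51(ω_r−ω_c),  ω_r=0, ω_s=1
Stage 2: 31(1−ω_c) = −51(0−ω_c)  ⇒  82ω_c = 31  ⇒  ω_c = 31/82
  ⇒ ω_c²/ω_s² = 31/82
Coupling ω_s² = ω_c¹ ⇒ overall = 33/100 × 31/82 = 1023/8200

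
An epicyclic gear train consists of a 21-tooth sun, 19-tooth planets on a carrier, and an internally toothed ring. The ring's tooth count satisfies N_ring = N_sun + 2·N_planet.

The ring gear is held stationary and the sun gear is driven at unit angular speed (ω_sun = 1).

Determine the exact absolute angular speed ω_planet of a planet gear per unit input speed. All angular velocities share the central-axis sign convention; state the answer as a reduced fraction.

-21/38

N_ring = 21 + 2·19 = 59
21(ω_s−ω_c) = −59(ω_r−ω_c),  ω_r=0, ω_s=1
21(1−ω_c) = −59(0−ω_c)  ⇒  80ω_c = 21  ⇒  ω_c = 21/80
sun–planet: 21·(1−21/80) = −19·(ω_p−ω_c)  ⇒  ω_p−ω_c = −(21/19)·(59/80) = -1239/1520
ω_p = 21/80 − 1239/1520 = -21/38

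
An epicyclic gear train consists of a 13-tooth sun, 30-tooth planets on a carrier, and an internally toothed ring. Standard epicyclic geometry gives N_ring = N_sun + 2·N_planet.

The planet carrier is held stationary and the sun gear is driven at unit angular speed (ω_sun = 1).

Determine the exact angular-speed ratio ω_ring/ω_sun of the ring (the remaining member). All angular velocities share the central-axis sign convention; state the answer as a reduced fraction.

N_ring = 13 + 2·30 = 73
13(ω_s−ω_c) = −73(ω_r−ω_c),  ω_c=0, ω_s=1
ω_r = 0 − (13/73)(1−0) = -13/73
ω_r/ω_s = -13/73

-13/73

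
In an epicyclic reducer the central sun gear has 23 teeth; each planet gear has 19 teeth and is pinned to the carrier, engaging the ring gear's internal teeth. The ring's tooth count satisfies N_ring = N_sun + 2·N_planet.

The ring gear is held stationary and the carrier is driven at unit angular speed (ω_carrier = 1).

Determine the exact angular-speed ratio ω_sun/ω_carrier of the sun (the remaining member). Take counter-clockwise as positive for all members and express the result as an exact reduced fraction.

N_ring = 23 + 2·19 = 61
23(ω_s−ω_c) = −61(ω_r−ω_c),  ω_r=0, ω_c=1
ω_s = 1 − (61/23)(0−1) = 84/23
ω_s/ω_c = 84/23

84/23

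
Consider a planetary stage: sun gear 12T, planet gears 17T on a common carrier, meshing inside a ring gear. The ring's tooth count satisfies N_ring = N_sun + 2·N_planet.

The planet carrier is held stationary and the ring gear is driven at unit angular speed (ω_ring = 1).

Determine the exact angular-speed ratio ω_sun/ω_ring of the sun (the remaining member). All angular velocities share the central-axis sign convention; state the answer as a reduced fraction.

N_ring = 12 + 2·17 = 46
12(ω_s−ω_c) = −46(ω_r−ω_c),  ω_c=0, ω_r=1
ω_s = 0 − (46/12)(1−0) = -23/6
ω_s/ω_r = -23/6

-23/6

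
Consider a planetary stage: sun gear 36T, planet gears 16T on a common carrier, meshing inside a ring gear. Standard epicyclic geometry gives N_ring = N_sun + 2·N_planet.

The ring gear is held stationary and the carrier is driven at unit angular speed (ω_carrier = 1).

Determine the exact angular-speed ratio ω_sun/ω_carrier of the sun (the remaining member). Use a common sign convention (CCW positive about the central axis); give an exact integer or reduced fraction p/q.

26/9

N_ring = 36 + 2·16 = 68
36(ω_s−ω_c) = −68(ω_r−ω_c),  ω_r=0, ω_c=1
ω_s = 1 − (68/36)(0−1) = 26/9
ω_s/ω_c = 26/9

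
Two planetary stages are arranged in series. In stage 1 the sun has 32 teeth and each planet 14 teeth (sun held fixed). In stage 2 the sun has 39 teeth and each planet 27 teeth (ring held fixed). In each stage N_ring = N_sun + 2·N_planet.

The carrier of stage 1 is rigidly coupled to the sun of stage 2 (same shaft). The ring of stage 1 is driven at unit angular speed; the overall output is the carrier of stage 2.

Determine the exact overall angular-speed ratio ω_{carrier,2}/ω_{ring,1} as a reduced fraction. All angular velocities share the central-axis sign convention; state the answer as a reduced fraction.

Stage 1: N_ring = 32 + 2·14 = 60
Stage 1: 32(ω_s−ω_c) = −60(ω_r−ω_c),  ω_s=0, ω_r=1
Stage 1: 32(0−ω_c) = −60(1−ω_c)  ⇒  92ω_c = 60  ⇒  ω_c = 15/23
  ⇒ ω_c¹/ω_r¹ = 15/23
Stage 2: N_ring = 39 + 2·27 = 93
Stage 2: 39(ω_s−ω_c) = −93(ω_r−ω_c),  ω_r=0, ω_s=1
Stage 2: 39(1−ω_c) = −93(0−ω_c)  ⇒  132ω_c = 39  ⇒  ω_c = 13/44
  ⇒ ω_c²/ω_s² = 13/44
Coupling ω_s² = ω_c¹ ⇒ overall = 15/23 × 13/44 = 195/1012

195/1012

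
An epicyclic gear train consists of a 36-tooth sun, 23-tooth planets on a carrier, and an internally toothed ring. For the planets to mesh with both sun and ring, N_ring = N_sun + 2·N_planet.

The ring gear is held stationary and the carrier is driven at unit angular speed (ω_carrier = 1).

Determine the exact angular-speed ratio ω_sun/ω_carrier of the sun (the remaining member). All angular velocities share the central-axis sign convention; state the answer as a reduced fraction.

N_ring = 36 + 2·23 = 82
36(ω_s−ω_c) = −82(ω_r−ω_c),  ω_r=0, ω_c=1
ω_s = 1 − (82/36)(0−1) = 59/18
ω_s/ω_c = 59/18

59/18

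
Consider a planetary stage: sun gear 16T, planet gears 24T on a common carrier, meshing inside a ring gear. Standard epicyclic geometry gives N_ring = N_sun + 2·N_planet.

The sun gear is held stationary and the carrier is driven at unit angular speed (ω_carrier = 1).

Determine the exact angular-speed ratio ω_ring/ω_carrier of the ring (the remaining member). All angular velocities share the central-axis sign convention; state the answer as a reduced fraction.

N_ring = 16 + 2·24 = 64
16(ω_s−ω_c) = −64(ω_r−ω_c),  ω_s=0, ω_c=1
ω_r = 1 − (16/64)(0−1) = 5/4
ω_r/ω_c = 5/4

5/4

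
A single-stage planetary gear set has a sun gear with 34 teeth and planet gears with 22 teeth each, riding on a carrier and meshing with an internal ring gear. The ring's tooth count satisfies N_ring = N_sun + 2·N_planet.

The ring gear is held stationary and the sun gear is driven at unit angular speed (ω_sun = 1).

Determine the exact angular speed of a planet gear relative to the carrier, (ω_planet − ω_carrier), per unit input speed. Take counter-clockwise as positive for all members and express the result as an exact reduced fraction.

-663/616

N_ring = 34 + 2·22 = 78
34(ω_s−ω_c) = −78(ω_r−ω_c),  ω_r=0, ω_s=1
34(1−ω_c) = −78(0−ω_c)  ⇒  112ω_c = 34  ⇒  ω_c = 17/56
sun–planet: 34·(1−17/56) = −22·(ω_p−ω_c)  ⇒  ω_p−ω_c = −(34/22)·(39/56) = -663/616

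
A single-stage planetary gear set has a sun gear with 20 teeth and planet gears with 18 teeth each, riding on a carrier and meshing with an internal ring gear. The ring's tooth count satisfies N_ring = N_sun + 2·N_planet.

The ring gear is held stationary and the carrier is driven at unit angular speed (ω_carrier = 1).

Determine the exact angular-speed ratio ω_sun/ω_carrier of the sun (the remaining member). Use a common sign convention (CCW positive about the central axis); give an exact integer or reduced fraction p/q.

19/5

N_ring = 20 + 2·18 = 56
20(ω_s−ω_c) = −56(ω_r−ω_c),  ω_r=0, ω_c=1
ω_s = 1 − (56/20)(0−1) = 19/5
ω_s/ω_c = 19/5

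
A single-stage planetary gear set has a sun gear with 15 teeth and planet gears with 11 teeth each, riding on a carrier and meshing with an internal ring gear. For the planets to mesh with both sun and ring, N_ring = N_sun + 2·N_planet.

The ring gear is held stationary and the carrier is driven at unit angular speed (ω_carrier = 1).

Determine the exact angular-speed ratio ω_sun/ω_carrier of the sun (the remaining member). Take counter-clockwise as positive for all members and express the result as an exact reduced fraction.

N_ring = 15 + 2·11 = 37
15(ω_s−ω_c) = −37(ω_r−ω_c),  ω_r=0, ω_c=1
ω_s = 1 − (37/15)(0−1) = 52/15
ω_s/ω_c = 52/15

52/15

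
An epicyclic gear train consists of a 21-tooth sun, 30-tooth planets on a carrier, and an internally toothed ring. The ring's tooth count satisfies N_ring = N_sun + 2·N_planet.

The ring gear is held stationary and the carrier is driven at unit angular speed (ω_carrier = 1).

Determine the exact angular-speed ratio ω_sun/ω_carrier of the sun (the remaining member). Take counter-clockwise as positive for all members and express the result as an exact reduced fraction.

N_ring = 21 + 2·30 = 81
21(ω_s−ω_c) = −81(ω_r−ω_c),  ω_r=0, ω_c=1
ω_s = 1 − (81/21)(0−1) = 34/7
ω_s/ω_c = 34/7

34/7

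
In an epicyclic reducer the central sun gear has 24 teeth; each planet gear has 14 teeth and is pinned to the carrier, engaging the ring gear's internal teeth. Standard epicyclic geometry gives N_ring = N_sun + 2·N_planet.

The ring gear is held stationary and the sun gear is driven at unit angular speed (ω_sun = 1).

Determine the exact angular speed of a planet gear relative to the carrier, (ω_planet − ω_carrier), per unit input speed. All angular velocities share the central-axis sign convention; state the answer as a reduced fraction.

N_ring = 24 + 2·14 = 52
24(ω_s−ω_c) = −52(ω_r−ω_c),  ω_r=0, ω_s=1
24(1−ω_c) = −52(0−ω_c)  ⇒  76ω_c = 24  ⇒  ω_c = 6/19
sun–planet: 24·(1−6/19) = −14·(ω_p−ω_c)  ⇒  ω_p−ω_c = −(24/14)·(13/19) = -156/133

-156/133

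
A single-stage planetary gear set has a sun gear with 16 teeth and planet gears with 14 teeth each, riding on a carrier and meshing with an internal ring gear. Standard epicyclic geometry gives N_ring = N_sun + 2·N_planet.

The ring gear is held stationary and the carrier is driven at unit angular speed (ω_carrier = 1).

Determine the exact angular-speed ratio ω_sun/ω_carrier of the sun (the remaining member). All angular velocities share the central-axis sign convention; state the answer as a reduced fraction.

N_ring = 16 + 2·14 = 44
16(ω_s−ω_c) = −44(ω_r−ω_c),  ω_r=0, ω_c=1
ω_s = 1 − (44/16)(0−1) = 15/4
ω_s/ω_c = 15/4

15/4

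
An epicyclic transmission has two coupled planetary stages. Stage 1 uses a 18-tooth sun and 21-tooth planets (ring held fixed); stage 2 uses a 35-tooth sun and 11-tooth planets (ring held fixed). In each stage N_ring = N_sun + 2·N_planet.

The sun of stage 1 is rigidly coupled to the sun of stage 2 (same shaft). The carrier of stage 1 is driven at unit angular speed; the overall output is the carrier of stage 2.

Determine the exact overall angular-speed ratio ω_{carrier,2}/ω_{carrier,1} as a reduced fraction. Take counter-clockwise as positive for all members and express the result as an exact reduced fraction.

Stage 1: N_ring = 18 + 2·21 = 60
Stage 1: 18(ω_s−ω_c) = −60(ω_r−ω_c),  ω_r=0, ω_c=1
Stage 1: ω_s = 1 − (60/18)(0−1) = 13/3
  ⇒ ω_s¹/ω_c¹ = 13/3
Stage 2: N_ring = 35 + 2·11 = 57
Stage 2: 35(ω_s−ω_c) = −57(ω_r−ω_c),  ω_r=0, ω_s=1
Stage 2: 35(1−ω_c) = −57(0−ω_c)  ⇒  92ω_c = 35  ⇒  ω_c = 35/92
  ⇒ ω_c²/ω_s² = 35/92
Coupling ω_s² = ω_s¹ ⇒ overall = 13/3 × 35/92 = 455/276

455/276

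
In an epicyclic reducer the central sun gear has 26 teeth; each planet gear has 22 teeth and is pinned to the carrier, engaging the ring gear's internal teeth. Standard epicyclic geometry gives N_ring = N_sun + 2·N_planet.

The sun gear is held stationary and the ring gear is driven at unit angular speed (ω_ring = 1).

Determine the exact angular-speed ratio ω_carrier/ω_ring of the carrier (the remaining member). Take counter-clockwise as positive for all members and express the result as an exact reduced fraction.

35/48

N_ring = 26 + 2·22 = 70
26(ω_s−ω_c) = −70(ω_r−ω_c),  ω_s=0, ω_r=1
26(0−ω_c) = −70(1−ω_c)  ⇒  96ω_c = 70  ⇒  ω_c = 35/48
ω_c/ω_r = 35/48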